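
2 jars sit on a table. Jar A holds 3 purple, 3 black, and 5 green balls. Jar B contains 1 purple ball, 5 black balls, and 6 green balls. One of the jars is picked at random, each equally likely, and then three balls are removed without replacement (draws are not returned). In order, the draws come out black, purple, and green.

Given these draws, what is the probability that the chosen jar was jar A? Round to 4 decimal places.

The likelihood of the observed sequence under each hypothesis: P(data | jar A) = (3/11)(3/10)(5/9) = 1/22; P(data | jar B) = (5/12)(1/11)(6/10) = 1/44.
Multiplying each by its prior: 1/2 · 1/22 = 1/44, 1/2 · 1/44 = 1/88; these sum to 3/88.
By Bayes' rule, P(jar A | data) = (1/44) / (3/88) = 2/3.

0.6667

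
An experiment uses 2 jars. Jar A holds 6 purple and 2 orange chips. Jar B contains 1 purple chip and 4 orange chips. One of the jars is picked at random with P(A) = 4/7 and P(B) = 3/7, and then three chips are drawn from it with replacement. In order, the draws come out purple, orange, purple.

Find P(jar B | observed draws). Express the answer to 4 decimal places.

The likelihood of the observed sequence under each hypothesis: P(data | jar A) = (6/8)(2/8)(6/8) = 0.14062; P(data | jar B) = (1/5)(4/5)(1/5) = 0.032.
The prior-weighted likelihoods are 4/7 · 0.14062 = 0.080357, 3/7 · 0.032 = 0.013714; these sum to 0.094071.
So P(jar B | data) = (0.013714) / (0.094071) = 0.14579.

0.1458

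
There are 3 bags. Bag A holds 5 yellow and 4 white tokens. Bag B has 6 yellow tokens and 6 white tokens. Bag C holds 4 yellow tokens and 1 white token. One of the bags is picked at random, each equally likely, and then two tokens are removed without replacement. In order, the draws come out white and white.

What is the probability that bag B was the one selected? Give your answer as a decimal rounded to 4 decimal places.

0.5769

The likelihood of the observed sequence under each hypothesis: P(data | bag A) = (4/9)(3/8) = 1/6; P(data | bag B) = (6/12)(5/11) = 5/22; P(data | bag C) = (1/5)(0/4) = 0.
Weighting by the prior gives 1/3 · 1/6 = 1/18, 1/3 · 5/22 = 5/66, 1/3 · 0 = 0; these sum to 13/99.
By Bayes' rule, P(bag B | data) = (5/66) / (13/99) = 15/26.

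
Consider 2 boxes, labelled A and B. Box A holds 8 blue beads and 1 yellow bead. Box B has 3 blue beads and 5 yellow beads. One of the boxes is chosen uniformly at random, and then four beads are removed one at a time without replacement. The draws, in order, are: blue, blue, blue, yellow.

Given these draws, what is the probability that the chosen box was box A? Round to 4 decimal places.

0.8615

The likelihood of the observed sequence under each hypothesis: P(data | box A) = (8/9)(7/8)(6/7)(1/6) = 0.11111; P(data | box B) = (3/8)(2/7)(1/6)(5/5) = 0.017857.
Multiplying each by its prior: 1/2 · 0.11111 = 0.055556, 1/2 · 0.017857 = 0.0089286; summing to 0.064484.
Hence P(box A | data) = (0.055556) / (0.064484) = 0.86154.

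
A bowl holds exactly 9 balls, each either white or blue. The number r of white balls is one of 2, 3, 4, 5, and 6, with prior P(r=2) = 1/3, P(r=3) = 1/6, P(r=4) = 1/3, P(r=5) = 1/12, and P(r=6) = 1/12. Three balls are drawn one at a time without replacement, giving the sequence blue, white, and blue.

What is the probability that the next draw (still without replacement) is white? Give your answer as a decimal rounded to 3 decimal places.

0.371

Compute the likelihood of the observed sequence for each case: P(data | r = 2) = (7/9)(2/8)(6/7) = 0.16667; P(data | r = 3) = (6/9)(3/8)(5/7) = 0.17857; P(data | r = 4) = (5/9)(4/8)(4/7) = 0.15873; P(data | r = 5) = (4/9)(5/8)(3/7) = 0.11905; P(data | r = 6) = (3/9)(6/8)(2/7) = 0.071429.
Weighting by the prior gives 1/3 · 0.16667 = 0.055556, 1/6 · 0.17857 = 0.029762, 1/3 · 0.15873 = 0.05291, 1/12 · 0.11905 = 0.0099206, 1/12 · 0.071429 = 0.0059524; these sum to 0.1541.
Dividing through by the total gives posterior P(r = 2 | data) = 0.36052, P(r = 3 | data) = 0.19313, P(r = 4 | data) = 0.34335, P(r = 5 | data) = 0.064378, P(r = 6 | data) = 0.038627.
So P(white next | data) = Σ P(white next | H) P(H | data) = (1/6)(0.36052) + (1/3)(0.19313) + (1/2)(0.34335) + (2/3)(0.064378) + (5/6)(0.038627) = 0.37124.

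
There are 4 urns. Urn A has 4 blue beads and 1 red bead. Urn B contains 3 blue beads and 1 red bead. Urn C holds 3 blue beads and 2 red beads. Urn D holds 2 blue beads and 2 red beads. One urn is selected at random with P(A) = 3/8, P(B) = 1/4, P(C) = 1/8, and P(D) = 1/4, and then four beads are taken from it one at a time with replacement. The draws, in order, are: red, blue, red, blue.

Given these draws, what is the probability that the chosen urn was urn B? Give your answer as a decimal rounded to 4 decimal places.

Compute the likelihood of the observed sequence for each case: P(data | urn A) = (1/5)(4/5)(1/5)(4/5) = 0.0256; P(data | urn B) = (1/4)(3/4)(1/4)(3/4) = 0.035156; P(data | urn C) = (2/5)(3/5)(2/5)(3/5) = 0.0576; P(data | urn D) = (2/4)(2/4)(2/4)(2/4) = 0.0625.
Weighting by the prior gives 3/8 · 0.0256 = 0.0096, 1/4 · 0.035156 = 0.0087891, 1/8 · 0.0576 = 0.0072, 1/4 · 0.0625 = 0.015625; with total 0.041214.
Hence P(urn B | data) = (0.0087891) / (0.041214) = 0.21325.

0.2133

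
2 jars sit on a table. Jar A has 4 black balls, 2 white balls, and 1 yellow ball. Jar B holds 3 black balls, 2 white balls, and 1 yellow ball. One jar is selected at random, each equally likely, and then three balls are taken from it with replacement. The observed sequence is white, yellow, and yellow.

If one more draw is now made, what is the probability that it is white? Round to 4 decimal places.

Under each hypothesis, the probability of the observed sequence is: P(data | jar A) = (2/7)(1/7)(1/7) = 0.0058309; P(data | jar B) = (2/6)(1/6)(1/6) = 0.0092593.
Multiplying each by its prior: 1/2 · 0.0058309 = 0.0029155, 1/2 · 0.0092593 = 0.0046296; summing to 0.0075451.
Dividing through by the total gives posterior P(jar A | data) = 0.3864, P(jar B | data) = 0.6136.
The predictive probability is P(white next | data) = (2/7)(0.3864) + (1/3)(0.6136) = 0.31493.

0.3149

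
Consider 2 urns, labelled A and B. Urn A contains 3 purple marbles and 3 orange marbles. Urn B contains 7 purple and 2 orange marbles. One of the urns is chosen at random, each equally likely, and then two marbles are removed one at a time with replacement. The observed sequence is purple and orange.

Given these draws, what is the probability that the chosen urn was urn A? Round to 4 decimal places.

0.5912

For each hypothesis, P(data | H) works out to: P(data | urn A) = (3/6)(3/6) = 1/4; P(data | urn B) = (7/9)(2/9) = 14/81.
The prior-weighted likelihoods are 1/2 · 1/4 = 1/8, 1/2 · 14/81 = 7/81; these sum to 137/648.
Therefore the posterior P(urn A | data) = (1/8) / (137/648) = 81/137.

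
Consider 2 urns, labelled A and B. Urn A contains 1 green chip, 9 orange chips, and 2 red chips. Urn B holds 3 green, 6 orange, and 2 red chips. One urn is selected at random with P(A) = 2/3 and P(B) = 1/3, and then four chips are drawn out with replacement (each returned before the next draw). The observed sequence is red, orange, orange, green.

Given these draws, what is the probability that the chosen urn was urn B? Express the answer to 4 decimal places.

Under each hypothesis, the probability of the observed sequence is: P(data | urn A) = (2/12)(9/12)(9/12)(1/12) = 0.0078125; P(data | urn B) = (2/11)(6/11)(6/11)(3/11) = 0.014753.
Multiplying each by its prior: 2/3 · 0.0078125 = 0.0052083, 1/3 · 0.014753 = 0.0049177; summing to 0.010126.
Hence P(urn B | data) = (0.0049177) / (0.010126) = 0.48565.

0.4856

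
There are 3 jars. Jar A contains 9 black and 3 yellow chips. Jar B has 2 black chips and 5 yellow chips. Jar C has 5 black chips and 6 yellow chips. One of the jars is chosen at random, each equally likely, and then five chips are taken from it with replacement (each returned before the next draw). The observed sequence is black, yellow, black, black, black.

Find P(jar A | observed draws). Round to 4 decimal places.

For each hypothesis, P(data | H) works out to: P(data | jar A) = (9/12)(3/12)(9/12)(9/12)(9/12) = 0.079102; P(data | jar B) = (2/7)(5/7)(2/7)(2/7)(2/7) = 0.0047599; P(data | jar C) = (5/11)(6/11)(5/11)(5/11)(5/11) = 0.023285.
The prior-weighted likelihoods are 1/3 · 0.079102 = 0.026367, 1/3 · 0.0047599 = 0.0015866, 1/3 · 0.023285 = 0.0077615; these sum to 0.035715.
Hence P(jar A | data) = (0.026367) / (0.035715) = 0.73826.

0.7383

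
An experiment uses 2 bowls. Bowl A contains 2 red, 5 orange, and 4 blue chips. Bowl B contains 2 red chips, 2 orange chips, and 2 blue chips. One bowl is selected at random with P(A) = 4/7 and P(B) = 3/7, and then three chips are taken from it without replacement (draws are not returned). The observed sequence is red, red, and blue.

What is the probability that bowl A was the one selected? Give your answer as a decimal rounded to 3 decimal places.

0.244

Compute the likelihood of the observed sequence for each case: P(data | bowl A) = (2/11)(1/10)(4/9) = 0.0080808; P(data | bowl B) = (2/6)(1/5)(2/4) = 0.033333.
The prior-weighted likelihoods are 4/7 · 0.0080808 = 0.0046176, 3/7 · 0.033333 = 0.014286; these sum to 0.018903.
Therefore the posterior P(bowl A | data) = (0.0046176) / (0.018903) = 0.24427.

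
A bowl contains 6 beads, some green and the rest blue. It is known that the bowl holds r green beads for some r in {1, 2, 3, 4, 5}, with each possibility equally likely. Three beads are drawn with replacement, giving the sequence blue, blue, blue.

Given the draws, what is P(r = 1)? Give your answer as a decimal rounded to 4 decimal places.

0.5556

For each hypothesis, P(data | H) works out to: P(data | r = 1) = (5/6)(5/6)(5/6) = 0.5787; P(data | r = 2) = (4/6)(4/6)(4/6) = 0.2963; P(data | r = 3) = (3/6)(3/6)(3/6) = 0.125; P(data | r = 4) = (2/6)(2/6)(2/6) = 0.037037; P(data | r = 5) = (1/6)(1/6)(1/6) = 0.0046296.
Multiplying each by its prior: 1/5 · 0.5787 = 0.11574, 1/5 · 0.2963 = 0.059259, 1/5 · 0.125 = 0.025, 1/5 · 0.037037 = 0.0074074, 1/5 · 0.0046296 = 0.00092593; these sum to 0.20833.
Hence P(r = 1 | data) = (0.11574) / (0.20833) = 0.55556.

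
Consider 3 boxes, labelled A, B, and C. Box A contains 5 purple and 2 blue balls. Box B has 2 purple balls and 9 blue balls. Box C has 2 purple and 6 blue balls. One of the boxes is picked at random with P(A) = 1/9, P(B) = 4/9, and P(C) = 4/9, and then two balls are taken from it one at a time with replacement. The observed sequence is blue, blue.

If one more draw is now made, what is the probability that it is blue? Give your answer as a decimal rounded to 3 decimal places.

Under each hypothesis, the probability of the observed sequence is: P(data | box A) = (2/7)(2/7) = 0.081633; P(data | box B) = (9/11)(9/11) = 0.66942; P(data | box C) = (6/8)(6/8) = 0.5625.
Multiplying each by its prior: 1/9 · 0.081633 = 0.0090703, 4/9 · 0.66942 = 0.29752, 4/9 · 0.5625 = 0.25; with total 0.55659.
Normalising, the posterior is P(box A | data) = 0.016296, P(box B | data) = 0.53454, P(box C | data) = 0.44916.
So P(blue next | data) = Σ P(blue next | H) P(H | data) = (2/7)(0.016296) + (9/11)(0.53454) + (3/4)(0.44916) = 0.77888.

0.779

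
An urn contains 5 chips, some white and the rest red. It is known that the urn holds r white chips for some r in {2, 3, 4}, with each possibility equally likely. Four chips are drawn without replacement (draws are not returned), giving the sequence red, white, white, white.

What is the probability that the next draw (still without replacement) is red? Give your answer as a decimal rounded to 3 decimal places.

0.333

For each hypothesis, P(data | H) works out to: P(data | r = 2) = (3/5)(2/4)(1/3)(0/2) = 0; P(data | r = 3) = (2/5)(3/4)(2/3)(1/2) = 1/10; P(data | r = 4) = (1/5)(4/4)(3/3)(2/2) = 1/5.
Multiplying each by its prior: 1/3 · 0 = 0, 1/3 · 1/10 = 1/30, 1/3 · 1/5 = 1/15; summing to 1/10.
Normalising, the posterior is P(r = 2 | data) = 0, P(r = 3 | data) = 1/3, P(r = 4 | data) = 2/3.
The predictive probability is P(red next | data) = (1)(1/3) + (0)(2/3) = 1/3.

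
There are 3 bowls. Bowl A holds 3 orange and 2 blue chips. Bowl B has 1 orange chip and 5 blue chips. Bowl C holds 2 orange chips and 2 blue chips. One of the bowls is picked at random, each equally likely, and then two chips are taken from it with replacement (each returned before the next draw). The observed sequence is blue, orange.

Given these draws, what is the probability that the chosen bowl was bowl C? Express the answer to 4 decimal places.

For each hypothesis, P(data | H) works out to: P(data | bowl A) = (2/5)(3/5) = 0.24; P(data | bowl B) = (5/6)(1/6) = 0.13889; P(data | bowl C) = (2/4)(2/4) = 0.25.
Multiplying each by its prior: 1/3 · 0.24 = 0.08, 1/3 · 0.13889 = 0.046296, 1/3 · 0.25 = 0.083333; summing to 0.20963.
So P(bowl C | data) = (0.083333) / (0.20963) = 0.39753.

0.3975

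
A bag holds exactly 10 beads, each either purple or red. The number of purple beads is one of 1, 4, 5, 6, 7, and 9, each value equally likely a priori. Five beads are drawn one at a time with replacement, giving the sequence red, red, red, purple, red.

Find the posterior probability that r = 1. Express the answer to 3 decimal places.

0.386

For each hypothesis, P(data | H) works out to: P(data | r = 1) = (9/10)(9/10)(9/10)(1/10)(9/10) = 0.06561; P(data | r = 4) = (6/10)(6/10)(6/10)(4/10)(6/10) = 0.05184; P(data | r = 5) = (5/10)(5/10)(5/10)(5/10)(5/10) = 0.03125; P(data | r = 6) = (4/10)(4/10)(4/10)(6/10)(4/10) = 0.01536; P(data | r = 7) = (3/10)(3/10)(3/10)(7/10)(3/10) = 0.00567; P(data | r = 9) = (1/10)(1/10)(1/10)(9/10)(1/10) = 9e-05.
The prior-weighted likelihoods are 1/6 · 0.06561 = 0.010935, 1/6 · 0.05184 = 0.00864, 1/6 · 0.03125 = 0.0052083, 1/6 · 0.01536 = 0.00256, 1/6 · 0.00567 = 0.000945, 1/6 · 9e-05 = 1.5e-05; summing to 0.028303.
Hence P(r = 1 | data) = (0.010935) / (0.028303) = 0.38635.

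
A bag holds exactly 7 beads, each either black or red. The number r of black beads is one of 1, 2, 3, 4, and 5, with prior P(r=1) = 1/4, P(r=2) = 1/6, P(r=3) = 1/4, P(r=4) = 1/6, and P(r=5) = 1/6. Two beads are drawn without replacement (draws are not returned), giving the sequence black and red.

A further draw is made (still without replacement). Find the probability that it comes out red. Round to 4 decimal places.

For each hypothesis, P(data | H) works out to: P(data | r = 1) = (1/7)(6/6) = 1/7; P(data | r = 2) = (2/7)(5/6) = 5/21; P(data | r = 3) = (3/7)(4/6) = 2/7; P(data | r = 4) = (4/7)(3/6) = 2/7; P(data | r = 5) = (5/7)(2/6) = 5/21.
Weighting by the prior gives 1/4 · 1/7 = 1/28, 1/6 · 5/21 = 5/126, 1/4 · 2/7 = 1/14, 1/6 · 2/7 = 1/21, 1/6 · 5/21 = 5/126; these sum to 59/252.
Normalising, the posterior is P(r = 1 | data) = 9/59, P(r = 2 | data) = 10/59, P(r = 3 | data) = 18/59, P(r = 4 | data) = 12/59, P(r = 5 | data) = 10/59.
So P(red next | data) = Σ P(red next | H) P(H | data) = (1)(9/59) + (4/5)(10/59) + (3/5)(18/59) + (2/5)(12/59) + (1/5)(10/59) = 173/295.

0.5864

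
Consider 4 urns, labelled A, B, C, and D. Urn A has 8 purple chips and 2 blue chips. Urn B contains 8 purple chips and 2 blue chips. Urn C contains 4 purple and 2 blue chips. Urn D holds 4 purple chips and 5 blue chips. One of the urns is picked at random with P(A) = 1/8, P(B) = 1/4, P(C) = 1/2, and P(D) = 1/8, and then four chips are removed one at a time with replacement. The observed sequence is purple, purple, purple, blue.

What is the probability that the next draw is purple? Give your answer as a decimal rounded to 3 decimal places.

Under each hypothesis, the probability of the observed sequence is: P(data | urn A) = (8/10)(8/10)(8/10)(2/10) = 0.1024; P(data | urn B) = (8/10)(8/10)(8/10)(2/10) = 0.1024; P(data | urn C) = (4/6)(4/6)(4/6)(2/6) = 0.098765; P(data | urn D) = (4/9)(4/9)(4/9)(5/9) = 0.048773.
The prior-weighted likelihoods are 1/8 · 0.1024 = 0.0128, 1/4 · 0.1024 = 0.0256, 1/2 · 0.098765 = 0.049383, 1/8 · 0.048773 = 0.0060966; with total 0.093879.
Normalising, the posterior is P(urn A | data) = 0.13635, P(urn B | data) = 0.27269, P(urn C | data) = 0.52602, P(urn D | data) = 0.064941.
The predictive probability is P(purple next | data) = (4/5)(0.13635) + (4/5)(0.27269) + (2/3)(0.52602) + (4/9)(0.064941) = 0.70677.

0.707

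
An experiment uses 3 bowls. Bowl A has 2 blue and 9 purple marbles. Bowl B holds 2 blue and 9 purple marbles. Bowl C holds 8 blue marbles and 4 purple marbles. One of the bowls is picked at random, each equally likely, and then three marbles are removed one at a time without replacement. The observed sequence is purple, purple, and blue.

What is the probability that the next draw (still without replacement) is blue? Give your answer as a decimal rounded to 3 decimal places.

Under each hypothesis, the probability of the observed sequence is: P(data | bowl A) = (9/11)(8/10)(2/9) = 8/55; P(data | bowl B) = (9/11)(8/10)(2/9) = 8/55; P(data | bowl C) = (4/12)(3/11)(8/10) = 4/55.
Weighting by the prior gives 1/3 · 8/55 = 8/165, 1/3 · 8/55 = 8/165, 1/3 · 4/55 = 4/165; with total 4/33.
Normalising, the posterior is P(bowl A | data) = 2/5, P(bowl B | data) = 2/5, P(bowl C | data) = 1/5.
So P(blue next | data) = Σ P(blue next | H) P(H | data) = (1/8)(2/5) + (1/8)(2/5) + (7/9)(1/5) = 23/90.

0.256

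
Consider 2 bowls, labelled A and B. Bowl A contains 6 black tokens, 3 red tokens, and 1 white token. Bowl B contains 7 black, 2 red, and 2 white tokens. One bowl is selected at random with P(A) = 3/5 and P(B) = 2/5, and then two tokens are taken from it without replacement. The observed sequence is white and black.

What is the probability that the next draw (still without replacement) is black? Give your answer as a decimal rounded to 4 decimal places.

0.6483

Compute the likelihood of the observed sequence for each case: P(data | bowl A) = (1/10)(6/9) = 1/15; P(data | bowl B) = (2/11)(7/10) = 7/55.
Weighting by the prior gives 3/5 · 1/15 = 1/25, 2/5 · 7/55 = 14/275; these sum to 1/11.
Normalising, the posterior is P(bowl A | data) = 11/25, P(bowl B | data) = 14/25.
The predictive probability is P(black next | data) = (5/8)(11/25) + (2/3)(14/25) = 389/600.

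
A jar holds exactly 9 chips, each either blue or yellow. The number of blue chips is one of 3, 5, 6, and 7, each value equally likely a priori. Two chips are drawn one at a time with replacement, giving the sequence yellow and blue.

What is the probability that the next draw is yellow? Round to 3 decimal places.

0.429

Under each hypothesis, the probability of the observed sequence is: P(data | r = 3) = (6/9)(3/9) = 2/9; P(data | r = 5) = (4/9)(5/9) = 20/81; P(data | r = 6) = (3/9)(6/9) = 2/9; P(data | r = 7) = (2/9)(7/9) = 14/81.
Weighting by the prior gives 1/4 · 2/9 = 1/18, 1/4 · 20/81 = 5/81, 1/4 · 2/9 = 1/18, 1/4 · 14/81 = 7/162; with total 35/162.
Dividing through by the total gives posterior P(r = 3 | data) = 9/35, P(r = 5 | data) = 2/7, P(r = 6 | data) = 9/35, P(r = 7 | data) = 1/5.
Averaging over the posterior, P(yellow next | data) = (2/3)(9/35) + (4/9)(2/7) + (1/3)(9/35) + (2/9)(1/5) = 3/7.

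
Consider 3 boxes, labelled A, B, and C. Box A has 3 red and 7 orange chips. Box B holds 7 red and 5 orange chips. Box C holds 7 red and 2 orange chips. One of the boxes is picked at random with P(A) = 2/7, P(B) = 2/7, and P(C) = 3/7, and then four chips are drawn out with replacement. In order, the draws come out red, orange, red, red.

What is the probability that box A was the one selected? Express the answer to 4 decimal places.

For each hypothesis, P(data | H) works out to: P(data | box A) = (3/10)(7/10)(3/10)(3/10) = 0.0189; P(data | box B) = (7/12)(5/12)(7/12)(7/12) = 0.082706; P(data | box C) = (7/9)(2/9)(7/9)(7/9) = 0.10456.
The prior-weighted likelihoods are 2/7 · 0.0189 = 0.0054, 2/7 · 0.082706 = 0.02363, 3/7 · 0.10456 = 0.04481; these sum to 0.073841.
Hence P(box A | data) = (0.0054) / (0.073841) = 0.07313.

0.0731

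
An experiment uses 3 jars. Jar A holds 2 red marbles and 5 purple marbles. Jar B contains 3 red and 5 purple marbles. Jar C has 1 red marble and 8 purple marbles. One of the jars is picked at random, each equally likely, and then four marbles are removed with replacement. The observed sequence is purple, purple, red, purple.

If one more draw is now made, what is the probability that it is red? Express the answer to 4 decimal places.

Under each hypothesis, the probability of the observed sequence is: P(data | jar A) = (5/7)(5/7)(2/7)(5/7) = 0.10412; P(data | jar B) = (5/8)(5/8)(3/8)(5/8) = 0.091553; P(data | jar C) = (8/9)(8/9)(1/9)(8/9) = 0.078037.
Multiplying each by its prior: 1/3 · 0.10412 = 0.034708, 1/3 · 0.091553 = 0.030518, 1/3 · 0.078037 = 0.026012; these sum to 0.091238.
Dividing through by the total gives posterior P(jar A | data) = 0.38041, P(jar B | data) = 0.33448, P(jar C | data) = 0.2851.
The predictive probability is P(red next | data) = (2/7)(0.38041) + (3/8)(0.33448) + (1/9)(0.2851) = 0.2658.

0.2658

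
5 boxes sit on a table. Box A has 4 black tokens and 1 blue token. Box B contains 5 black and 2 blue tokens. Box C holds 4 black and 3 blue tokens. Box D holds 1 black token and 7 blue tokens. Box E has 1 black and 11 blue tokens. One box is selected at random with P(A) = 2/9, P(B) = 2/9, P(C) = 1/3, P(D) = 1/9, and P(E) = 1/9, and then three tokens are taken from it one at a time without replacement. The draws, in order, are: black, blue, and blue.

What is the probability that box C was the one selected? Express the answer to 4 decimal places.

Under each hypothesis, the probability of the observed sequence is: P(data | box A) = (4/5)(1/4)(0/3) = 0; P(data | box B) = (5/7)(2/6)(1/5) = 0.047619; P(data | box C) = (4/7)(3/6)(2/5) = 0.11429; P(data | box D) = (1/8)(7/7)(6/6) = 0.125; P(data | box E) = (1/12)(11/11)(10/10) = 0.083333.
Weighting by the prior gives 2/9 · 0 = 0, 2/9 · 0.047619 = 0.010582, 1/3 · 0.11429 = 0.038095, 1/9 · 0.125 = 0.013889, 1/9 · 0.083333 = 0.0092593; these sum to 0.071825.
Therefore the posterior P(box C | data) = (0.038095) / (0.071825) = 0.53039.

0.5304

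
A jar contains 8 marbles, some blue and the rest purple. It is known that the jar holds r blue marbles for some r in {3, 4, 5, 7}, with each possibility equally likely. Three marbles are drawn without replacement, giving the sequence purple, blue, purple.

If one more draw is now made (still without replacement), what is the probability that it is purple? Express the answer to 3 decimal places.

Under each hypothesis, the probability of the observed sequence is: P(data | r = 3) = (5/8)(3/7)(4/6) = 5/28; P(data | r = 4) = (4/8)(4/7)(3/6) = 1/7; P(data | r = 5) = (3/8)(5/7)(2/6) = 5/56; P(data | r = 7) = (1/8)(7/7)(0/6) = 0.
Weighting by the prior gives 1/4 · 5/28 = 5/112, 1/4 · 1/7 = 1/28, 1/4 · 5/56 = 5/224, 1/4 · 0 = 0; summing to 23/224.
Dividing through by the total gives posterior P(r = 3 | data) = 10/23, P(r = 4 | data) = 8/23, P(r = 5 | data) = 5/23, P(r = 7 | data) = 0.
Averaging over the posterior, P(purple next | data) = (3/5)(10/23) + (2/5)(8/23) + (1/5)(5/23) = 51/115.

0.443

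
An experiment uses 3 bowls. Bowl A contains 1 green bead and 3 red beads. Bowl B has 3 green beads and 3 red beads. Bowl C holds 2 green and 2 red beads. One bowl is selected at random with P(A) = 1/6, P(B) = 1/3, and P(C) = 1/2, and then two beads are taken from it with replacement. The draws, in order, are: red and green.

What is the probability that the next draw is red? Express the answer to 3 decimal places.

The likelihood of the observed sequence under each hypothesis: P(data | bowl A) = (3/4)(1/4) = 3/16; P(data | bowl B) = (3/6)(3/6) = 1/4; P(data | bowl C) = (2/4)(2/4) = 1/4.
Multiplying each by its prior: 1/6 · 3/16 = 1/32, 1/3 · 1/4 = 1/12, 1/2 · 1/4 = 1/8; these sum to 23/96.
The posterior is then P(bowl A | data) = 3/23, P(bowl B | data) = 8/23, P(bowl C | data) = 12/23.
Averaging over the posterior, P(red next | data) = (3/4)(3/23) + (1/2)(8/23) + (1/2)(12/23) = 49/92.

0.533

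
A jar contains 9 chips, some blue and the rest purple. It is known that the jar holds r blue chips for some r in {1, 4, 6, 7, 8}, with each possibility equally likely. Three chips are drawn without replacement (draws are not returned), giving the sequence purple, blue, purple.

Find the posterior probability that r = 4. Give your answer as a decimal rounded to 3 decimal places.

Under each hypothesis, the probability of the observed sequence is: P(data | r = 1) = (8/9)(1/8)(7/7) = 1/9; P(data | r = 4) = (5/9)(4/8)(4/7) = 10/63; P(data | r = 6) = (3/9)(6/8)(2/7) = 1/14; P(data | r = 7) = (2/9)(7/8)(1/7) = 1/36; P(data | r = 8) = (1/9)(8/8)(0/7) = 0.
Multiplying each by its prior: 1/5 · 1/9 = 1/45, 1/5 · 10/63 = 2/63, 1/5 · 1/14 = 1/70, 1/5 · 1/36 = 1/180, 1/5 · 0 = 0; with total 31/420.
By Bayes' rule, P(r = 4 | data) = (2/63) / (31/420) = 40/93.

0.430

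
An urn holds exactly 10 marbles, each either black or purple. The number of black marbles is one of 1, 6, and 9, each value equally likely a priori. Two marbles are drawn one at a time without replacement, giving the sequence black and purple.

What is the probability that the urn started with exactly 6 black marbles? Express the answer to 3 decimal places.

The likelihood of the observed sequence under each hypothesis: P(data | r = 1) = (1/10)(9/9) = 1/10; P(data | r = 6) = (6/10)(4/9) = 4/15; P(data | r = 9) = (9/10)(1/9) = 1/10.
Multiplying each by its prior: 1/3 · 1/10 = 1/30, 1/3 · 4/15 = 4/45, 1/3 · 1/10 = 1/30; summing to 7/45.
By Bayes' rule, P(r = 6 | data) = (4/45) / (7/45) = 4/7.

0.571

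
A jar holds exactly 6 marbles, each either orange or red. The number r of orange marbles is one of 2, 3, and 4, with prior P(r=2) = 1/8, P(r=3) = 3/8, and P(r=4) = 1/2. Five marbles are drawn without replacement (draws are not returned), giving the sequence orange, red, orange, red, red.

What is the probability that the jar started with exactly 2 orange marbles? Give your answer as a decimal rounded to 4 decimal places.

0.3077

The likelihood of the observed sequence under each hypothesis: P(data | r = 2) = (2/6)(4/5)(1/4)(3/3)(2/2) = 1/15; P(data | r = 3) = (3/6)(3/5)(2/4)(2/3)(1/2) = 1/20; P(data | r = 4) = (4/6)(2/5)(3/4)(1/3)(0/2) = 0.
The prior-weighted likelihoods are 1/8 · 1/15 = 1/120, 3/8 · 1/20 = 3/160, 1/2 · 0 = 0; with total 13/480.
Therefore the posterior P(r = 2 | data) = (1/120) / (13/480) = 4/13.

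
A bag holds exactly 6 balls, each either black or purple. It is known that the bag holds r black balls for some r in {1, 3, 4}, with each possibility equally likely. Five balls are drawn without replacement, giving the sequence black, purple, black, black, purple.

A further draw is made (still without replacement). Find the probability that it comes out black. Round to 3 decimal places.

Under each hypothesis, the probability of the observed sequence is: P(data | r = 1) = (1/6)(5/5)(0/4) = 0; P(data | r = 3) = (3/6)(3/5)(2/4)(1/3)(2/2) = 1/20; P(data | r = 4) = (4/6)(2/5)(3/4)(2/3)(1/2) = 1/15.
Multiplying each by its prior: 1/3 · 0 = 0, 1/3 · 1/20 = 1/60, 1/3 · 1/15 = 1/45; summing to 7/180.
Dividing through by the total gives posterior P(r = 1 | data) = 0, P(r = 3 | data) = 3/7, P(r = 4 | data) = 4/7.
Averaging over the posterior, P(black next | data) = (0)(3/7) + (1)(4/7) = 4/7.

0.571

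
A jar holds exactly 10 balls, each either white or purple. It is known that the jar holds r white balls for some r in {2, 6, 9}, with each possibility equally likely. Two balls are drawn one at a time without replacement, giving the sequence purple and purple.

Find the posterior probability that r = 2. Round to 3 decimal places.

Under each hypothesis, the probability of the observed sequence is: P(data | r = 2) = (8/10)(7/9) = 28/45; P(data | r = 6) = (4/10)(3/9) = 2/15; P(data | r = 9) = (1/10)(0/9) = 0.
Weighting by the prior gives 1/3 · 28/45 = 28/135, 1/3 · 2/15 = 2/45, 1/3 · 0 = 0; these sum to 34/135.
Therefore the posterior P(r = 2 | data) = (28/135) / (34/135) = 14/17.

0.824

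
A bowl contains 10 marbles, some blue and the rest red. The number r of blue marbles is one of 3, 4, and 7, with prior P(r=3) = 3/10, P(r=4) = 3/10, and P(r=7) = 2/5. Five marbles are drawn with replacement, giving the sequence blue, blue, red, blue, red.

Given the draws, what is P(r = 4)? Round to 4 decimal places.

Under each hypothesis, the probability of the observed sequence is: P(data | r = 3) = (3/10)(3/10)(7/10)(3/10)(7/10) = 0.01323; P(data | r = 4) = (4/10)(4/10)(6/10)(4/10)(6/10) = 0.02304; P(data | r = 7) = (7/10)(7/10)(3/10)(7/10)(3/10) = 0.03087.
The prior-weighted likelihoods are 3/10 · 0.01323 = 0.003969, 3/10 · 0.02304 = 0.006912, 2/5 · 0.03087 = 0.012348; these sum to 0.023229.
So P(r = 4 | data) = (0.006912) / (0.023229) = 0.29756.

0.2976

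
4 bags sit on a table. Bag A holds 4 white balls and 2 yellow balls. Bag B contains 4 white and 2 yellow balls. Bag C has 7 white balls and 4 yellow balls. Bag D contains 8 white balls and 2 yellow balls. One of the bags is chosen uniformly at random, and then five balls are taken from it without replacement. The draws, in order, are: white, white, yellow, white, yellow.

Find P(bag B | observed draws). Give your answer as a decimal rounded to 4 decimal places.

0.3317

The likelihood of the observed sequence under each hypothesis: P(data | bag A) = (4/6)(3/5)(2/4)(2/3)(1/2) = 0.066667; P(data | bag B) = (4/6)(3/5)(2/4)(2/3)(1/2) = 0.066667; P(data | bag C) = (7/11)(6/10)(4/9)(5/8)(3/7) = 0.045455; P(data | bag D) = (8/10)(7/9)(2/8)(6/7)(1/6) = 0.022222.
The prior-weighted likelihoods are 1/4 · 0.066667 = 0.016667, 1/4 · 0.066667 = 0.016667, 1/4 · 0.045455 = 0.011364, 1/4 · 0.022222 = 0.0055556; with total 0.050253.
Therefore the posterior P(bag B | data) = (0.016667) / (0.050253) = 0.33166.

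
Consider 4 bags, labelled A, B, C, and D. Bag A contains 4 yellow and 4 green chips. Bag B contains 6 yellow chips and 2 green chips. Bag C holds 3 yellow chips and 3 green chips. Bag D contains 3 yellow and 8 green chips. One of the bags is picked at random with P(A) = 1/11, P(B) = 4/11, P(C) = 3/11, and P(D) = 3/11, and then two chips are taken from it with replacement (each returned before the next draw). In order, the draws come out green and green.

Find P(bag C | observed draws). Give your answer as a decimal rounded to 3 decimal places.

0.264

For each hypothesis, P(data | H) works out to: P(data | bag A) = (4/8)(4/8) = 0.25; P(data | bag B) = (2/8)(2/8) = 0.0625; P(data | bag C) = (3/6)(3/6) = 0.25; P(data | bag D) = (8/11)(8/11) = 0.52893.
Weighting by the prior gives 1/11 · 0.25 = 0.022727, 4/11 · 0.0625 = 0.022727, 3/11 · 0.25 = 0.068182, 3/11 · 0.52893 = 0.14425; summing to 0.25789.
So P(bag C | data) = (0.068182) / (0.25789) = 0.26438.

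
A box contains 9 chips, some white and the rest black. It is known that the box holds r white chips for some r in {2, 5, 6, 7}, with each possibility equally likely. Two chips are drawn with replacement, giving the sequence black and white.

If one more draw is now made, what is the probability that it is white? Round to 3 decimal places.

For each hypothesis, P(data | H) works out to: P(data | r = 2) = (7/9)(2/9) = 14/81; P(data | r = 5) = (4/9)(5/9) = 20/81; P(data | r = 6) = (3/9)(6/9) = 2/9; P(data | r = 7) = (2/9)(7/9) = 14/81.
The prior-weighted likelihoods are 1/4 · 14/81 = 7/162, 1/4 · 20/81 = 5/81, 1/4 · 2/9 = 1/18, 1/4 · 14/81 = 7/162; summing to 11/54.
The posterior is then P(r = 2 | data) = 7/33, P(r = 5 | data) = 10/33, P(r = 6 | data) = 3/11, P(r = 7 | data) = 7/33.
So P(white next | data) = Σ P(white next | H) P(H | data) = (2/9)(7/33) + (5/9)(10/33) + (2/3)(3/11) + (7/9)(7/33) = 167/297.

0.562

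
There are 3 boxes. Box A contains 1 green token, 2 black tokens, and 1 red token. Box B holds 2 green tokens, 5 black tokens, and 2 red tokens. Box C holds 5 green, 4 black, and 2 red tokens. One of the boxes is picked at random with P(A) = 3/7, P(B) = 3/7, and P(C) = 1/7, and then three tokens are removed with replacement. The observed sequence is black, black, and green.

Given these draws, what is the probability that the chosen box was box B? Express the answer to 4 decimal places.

Under each hypothesis, the probability of the observed sequence is: P(data | box A) = (2/4)(2/4)(1/4) = 0.0625; P(data | box B) = (5/9)(5/9)(2/9) = 0.068587; P(data | box C) = (4/11)(4/11)(5/11) = 0.060105.
The prior-weighted likelihoods are 3/7 · 0.0625 = 0.026786, 3/7 · 0.068587 = 0.029394, 1/7 · 0.060105 = 0.0085865; these sum to 0.064767.
Hence P(box B | data) = (0.029394) / (0.064767) = 0.45385.

0.4539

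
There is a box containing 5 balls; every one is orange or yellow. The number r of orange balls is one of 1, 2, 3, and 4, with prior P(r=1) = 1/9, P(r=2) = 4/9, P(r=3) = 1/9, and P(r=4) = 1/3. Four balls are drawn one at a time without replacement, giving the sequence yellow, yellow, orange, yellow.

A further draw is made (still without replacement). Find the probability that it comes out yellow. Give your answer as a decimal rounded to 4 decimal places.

0.3333

For each hypothesis, P(data | H) works out to: P(data | r = 1) = (4/5)(3/4)(1/3)(2/2) = 1/5; P(data | r = 2) = (3/5)(2/4)(2/3)(1/2) = 1/10; P(data | r = 3) = (2/5)(1/4)(3/3)(0/2) = 0; P(data | r = 4) = (1/5)(0/4) = 0.
The prior-weighted likelihoods are 1/9 · 1/5 = 1/45, 4/9 · 1/10 = 2/45, 1/9 · 0 = 0, 1/3 · 0 = 0; with total 1/15.
The posterior is then P(r = 1 | data) = 1/3, P(r = 2 | data) = 2/3, P(r = 3 | data) = 0, P(r = 4 | data) = 0.
Averaging over the posterior, P(yellow next | data) = (1)(1/3) + (0)(2/3) = 1/3.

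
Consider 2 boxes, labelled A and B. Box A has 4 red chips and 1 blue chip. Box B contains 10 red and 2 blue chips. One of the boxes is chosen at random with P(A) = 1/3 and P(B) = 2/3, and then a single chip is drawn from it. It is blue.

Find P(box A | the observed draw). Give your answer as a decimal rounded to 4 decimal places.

0.3750

For each hypothesis, P(data | H) works out to: P(data | box A) = (1/5) = 1/5; P(data | box B) = (2/12) = 1/6.
Weighting by the prior gives 1/3 · 1/5 = 1/15, 2/3 · 1/6 = 1/9; these sum to 8/45.
Hence P(box A | data) = (1/15) / (8/45) = 3/8.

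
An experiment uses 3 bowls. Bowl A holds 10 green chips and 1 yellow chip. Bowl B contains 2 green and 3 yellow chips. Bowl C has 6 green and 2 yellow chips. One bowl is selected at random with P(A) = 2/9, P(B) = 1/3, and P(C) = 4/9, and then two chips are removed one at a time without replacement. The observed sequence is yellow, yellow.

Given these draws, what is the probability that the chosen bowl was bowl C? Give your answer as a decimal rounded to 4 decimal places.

0.1370

Under each hypothesis, the probability of the observed sequence is: P(data | bowl A) = (1/11)(0/10) = 0; P(data | bowl B) = (3/5)(2/4) = 3/10; P(data | bowl C) = (2/8)(1/7) = 1/28.
The prior-weighted likelihoods are 2/9 · 0 = 0, 1/3 · 3/10 = 1/10, 4/9 · 1/28 = 1/63; summing to 73/630.
Hence P(bowl C | data) = (1/63) / (73/630) = 10/73.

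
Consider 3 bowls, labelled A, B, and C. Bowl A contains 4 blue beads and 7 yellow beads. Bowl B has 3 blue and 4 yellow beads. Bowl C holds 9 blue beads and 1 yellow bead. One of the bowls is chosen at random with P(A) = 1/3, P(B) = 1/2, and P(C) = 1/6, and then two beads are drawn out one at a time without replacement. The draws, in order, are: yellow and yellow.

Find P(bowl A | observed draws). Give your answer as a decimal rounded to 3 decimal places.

0.471

Compute the likelihood of the observed sequence for each case: P(data | bowl A) = (7/11)(6/10) = 21/55; P(data | bowl B) = (4/7)(3/6) = 2/7; P(data | bowl C) = (1/10)(0/9) = 0.
Weighting by the prior gives 1/3 · 21/55 = 7/55, 1/2 · 2/7 = 1/7, 1/6 · 0 = 0; these sum to 104/385.
By Bayes' rule, P(bowl A | data) = (7/55) / (104/385) = 49/104.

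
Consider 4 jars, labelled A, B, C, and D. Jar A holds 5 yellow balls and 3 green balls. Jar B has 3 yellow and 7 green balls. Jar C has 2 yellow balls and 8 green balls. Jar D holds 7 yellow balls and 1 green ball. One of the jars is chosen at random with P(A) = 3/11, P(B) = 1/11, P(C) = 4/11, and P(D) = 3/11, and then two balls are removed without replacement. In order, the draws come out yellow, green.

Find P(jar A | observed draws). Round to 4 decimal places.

0.3785

For each hypothesis, P(data | H) works out to: P(data | jar A) = (5/8)(3/7) = 0.26786; P(data | jar B) = (3/10)(7/9) = 0.23333; P(data | jar C) = (2/10)(8/9) = 0.17778; P(data | jar D) = (7/8)(1/7) = 0.125.
Weighting by the prior gives 3/11 · 0.26786 = 0.073052, 1/11 · 0.23333 = 0.021212, 4/11 · 0.17778 = 0.064646, 3/11 · 0.125 = 0.034091; these sum to 0.193.
Hence P(jar A | data) = (0.073052) / (0.193) = 0.3785.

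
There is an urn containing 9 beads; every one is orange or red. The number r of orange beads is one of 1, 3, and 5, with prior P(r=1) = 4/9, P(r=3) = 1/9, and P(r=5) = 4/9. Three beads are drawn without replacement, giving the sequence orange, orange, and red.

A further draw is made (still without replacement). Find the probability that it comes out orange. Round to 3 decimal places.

For each hypothesis, P(data | H) works out to: P(data | r = 1) = (1/9)(0/8) = 0; P(data | r = 3) = (3/9)(2/8)(6/7) = 0.071429; P(data | r = 5) = (5/9)(4/8)(4/7) = 0.15873.
Weighting by the prior gives 4/9 · 0 = 0, 1/9 · 0.071429 = 0.0079365, 4/9 · 0.15873 = 0.070547; with total 0.078483.
The posterior is then P(r = 1 | data) = 0, P(r = 3 | data) = 0.10112, P(r = 5 | data) = 0.89888.
The predictive probability is P(orange next | data) = (1/6)(0.10112) + (1/2)(0.89888) = 0.46629.

0.466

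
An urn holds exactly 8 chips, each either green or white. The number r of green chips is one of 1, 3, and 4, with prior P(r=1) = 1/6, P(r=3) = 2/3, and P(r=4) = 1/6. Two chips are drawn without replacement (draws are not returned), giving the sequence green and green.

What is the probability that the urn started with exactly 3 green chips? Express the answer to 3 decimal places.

0.667

Under each hypothesis, the probability of the observed sequence is: P(data | r = 1) = (1/8)(0/7) = 0; P(data | r = 3) = (3/8)(2/7) = 3/28; P(data | r = 4) = (4/8)(3/7) = 3/14.
The prior-weighted likelihoods are 1/6 · 0 = 0, 2/3 · 3/28 = 1/14, 1/6 · 3/14 = 1/28; with total 3/28.
By Bayes' rule, P(r = 3 | data) = (1/14) / (3/28) = 2/3.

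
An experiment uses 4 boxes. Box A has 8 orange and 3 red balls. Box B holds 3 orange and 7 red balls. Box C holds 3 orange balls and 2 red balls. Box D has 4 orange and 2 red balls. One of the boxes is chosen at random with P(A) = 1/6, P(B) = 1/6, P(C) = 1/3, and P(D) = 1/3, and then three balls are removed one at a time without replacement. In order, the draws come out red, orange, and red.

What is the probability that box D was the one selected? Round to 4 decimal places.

Compute the likelihood of the observed sequence for each case: P(data | box A) = (3/11)(8/10)(2/9) = 8/165; P(data | box B) = (7/10)(3/9)(6/8) = 7/40; P(data | box C) = (2/5)(3/4)(1/3) = 1/10; P(data | box D) = (2/6)(4/5)(1/4) = 1/15.
Weighting by the prior gives 1/6 · 8/165 = 4/495, 1/6 · 7/40 = 7/240, 1/3 · 1/10 = 1/30, 1/3 · 1/15 = 1/45; summing to 49/528.
Therefore the posterior P(box D | data) = (1/45) / (49/528) = 176/735.

0.2395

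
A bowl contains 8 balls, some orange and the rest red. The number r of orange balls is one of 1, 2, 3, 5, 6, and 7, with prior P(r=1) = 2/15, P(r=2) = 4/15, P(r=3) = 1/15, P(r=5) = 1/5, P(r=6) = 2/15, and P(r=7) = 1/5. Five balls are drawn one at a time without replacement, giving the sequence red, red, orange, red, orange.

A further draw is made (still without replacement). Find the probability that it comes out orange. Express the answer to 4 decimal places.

0.2857

Compute the likelihood of the observed sequence for each case: P(data | r = 1) = (7/8)(6/7)(1/6)(5/5)(0/4) = 0; P(data | r = 2) = (6/8)(5/7)(2/6)(4/5)(1/4) = 1/28; P(data | r = 3) = (5/8)(4/7)(3/6)(3/5)(2/4) = 3/56; P(data | r = 5) = (3/8)(2/7)(5/6)(1/5)(4/4) = 1/56; P(data | r = 6) = (2/8)(1/7)(6/6)(0/5) = 0; P(data | r = 7) = (1/8)(0/7) = 0.
Weighting by the prior gives 2/15 · 0 = 0, 4/15 · 1/28 = 1/105, 1/15 · 3/56 = 1/280, 1/5 · 1/56 = 1/280, 2/15 · 0 = 0, 1/5 · 0 = 0; summing to 1/60.
Dividing through by the total gives posterior P(r = 1 | data) = 0, P(r = 2 | data) = 4/7, P(r = 3 | data) = 3/14, P(r = 5 | data) = 3/14, P(r = 6 | data) = 0, P(r = 7 | data) = 0.
So P(orange next | data) = Σ P(orange next | H) P(H | data) = (0)(4/7) + (1/3)(3/14) + (1)(3/14) = 2/7.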